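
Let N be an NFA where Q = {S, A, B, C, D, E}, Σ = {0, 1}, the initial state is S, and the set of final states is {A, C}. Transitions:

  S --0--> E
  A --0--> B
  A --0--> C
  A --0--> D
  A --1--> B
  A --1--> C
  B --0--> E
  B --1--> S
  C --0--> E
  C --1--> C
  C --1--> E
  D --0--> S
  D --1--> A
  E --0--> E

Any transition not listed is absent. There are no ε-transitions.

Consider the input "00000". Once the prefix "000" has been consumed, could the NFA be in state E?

Start in {S}.
Read '0': S→{E}; now {E}.
Read '0': E→{E}; now {E}.
Read '0': E→{E}; now {E}.
State E is in {E}.

Yes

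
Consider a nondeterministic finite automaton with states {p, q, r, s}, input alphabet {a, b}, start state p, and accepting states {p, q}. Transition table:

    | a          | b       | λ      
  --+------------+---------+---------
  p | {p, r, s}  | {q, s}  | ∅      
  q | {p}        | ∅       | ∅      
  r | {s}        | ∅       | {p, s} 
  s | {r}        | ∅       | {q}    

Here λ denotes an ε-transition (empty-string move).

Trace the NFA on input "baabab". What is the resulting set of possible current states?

Start in {p}.
Read 'b': p→{q, s}; now {q, s}.
Read 'a': q→{p}, s→{r}; union {p, r}; ε-closure = {p, q, r, s}.
Read 'a': p→{p, r, s}, q→{p}, r→{s}, s→{r}; union {p, r, s}; ε-closure = {p, q, r, s}.
Read 'b': p→{q, s}, q→∅, r→∅, s→∅; now {q, s}.
Read 'a': q→{p}, s→{r}; union {p, r}; ε-closure = {p, q, r, s}.
Read 'b': p→{q, s}, q→∅, r→∅, s→∅; now {q, s}.

{q, s}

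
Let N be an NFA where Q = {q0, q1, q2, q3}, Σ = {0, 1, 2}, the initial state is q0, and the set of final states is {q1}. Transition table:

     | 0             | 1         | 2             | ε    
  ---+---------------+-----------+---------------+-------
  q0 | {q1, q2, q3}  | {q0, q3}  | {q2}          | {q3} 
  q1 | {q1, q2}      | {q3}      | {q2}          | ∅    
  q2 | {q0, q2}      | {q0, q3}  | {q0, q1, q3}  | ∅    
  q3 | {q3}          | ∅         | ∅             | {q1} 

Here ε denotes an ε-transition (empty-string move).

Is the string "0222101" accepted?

Yes

Start: ε-closure({q0}) = {q0, q1, q3}.
Read '0': {q0, q1, q3} → {q1, q2, q3}.
Read '2': {q1, q2, q3} → {q0, q1, q2, q3}.
Read '2': {q0, q1, q2, q3} → {q0, q1, q2, q3}.
Read '2': {q0, q1, q2, q3} → {q0, q1, q2, q3}.
Read '1': {q0, q1, q2, q3} → {q0, q1, q3}.
Read '0': {q0, q1, q3} → {q1, q2, q3}.
Read '1': {q1, q2, q3} → {q0, q1, q3}.
The final set {q0, q1, q3} contains the accepting state q1.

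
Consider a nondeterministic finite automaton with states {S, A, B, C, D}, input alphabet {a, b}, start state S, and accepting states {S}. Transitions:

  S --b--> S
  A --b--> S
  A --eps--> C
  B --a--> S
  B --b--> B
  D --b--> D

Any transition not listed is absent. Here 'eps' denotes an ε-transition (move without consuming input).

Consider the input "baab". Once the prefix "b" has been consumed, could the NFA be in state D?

No

Start in {S}.
Read 'b': S→{S}; now {S}.
State D is not in {S}.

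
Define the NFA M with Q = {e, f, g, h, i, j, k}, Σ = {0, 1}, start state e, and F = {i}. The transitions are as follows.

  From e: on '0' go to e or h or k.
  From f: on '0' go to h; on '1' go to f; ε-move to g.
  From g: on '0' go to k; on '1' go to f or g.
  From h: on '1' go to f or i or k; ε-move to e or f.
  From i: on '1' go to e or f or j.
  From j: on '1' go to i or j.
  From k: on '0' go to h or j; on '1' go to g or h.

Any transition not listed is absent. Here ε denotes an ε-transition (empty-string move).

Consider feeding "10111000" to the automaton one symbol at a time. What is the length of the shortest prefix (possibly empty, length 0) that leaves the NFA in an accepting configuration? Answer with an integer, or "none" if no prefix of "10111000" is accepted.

none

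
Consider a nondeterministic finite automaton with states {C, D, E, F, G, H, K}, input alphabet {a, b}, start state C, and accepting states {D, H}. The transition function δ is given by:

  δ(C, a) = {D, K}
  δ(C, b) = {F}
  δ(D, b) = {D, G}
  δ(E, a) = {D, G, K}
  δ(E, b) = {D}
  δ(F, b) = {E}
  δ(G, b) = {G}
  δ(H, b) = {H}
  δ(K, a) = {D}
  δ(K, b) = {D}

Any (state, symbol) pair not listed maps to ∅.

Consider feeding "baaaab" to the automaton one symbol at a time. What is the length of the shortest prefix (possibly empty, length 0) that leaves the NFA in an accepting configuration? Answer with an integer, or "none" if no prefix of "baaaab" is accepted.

none

Start in {C}.
Read 'b': C→{F}; now {F}.
Read 'a': F→∅; now ∅.
The set is empty and remains empty for the remaining 4 symbols.
No reachable set along the way intersects F.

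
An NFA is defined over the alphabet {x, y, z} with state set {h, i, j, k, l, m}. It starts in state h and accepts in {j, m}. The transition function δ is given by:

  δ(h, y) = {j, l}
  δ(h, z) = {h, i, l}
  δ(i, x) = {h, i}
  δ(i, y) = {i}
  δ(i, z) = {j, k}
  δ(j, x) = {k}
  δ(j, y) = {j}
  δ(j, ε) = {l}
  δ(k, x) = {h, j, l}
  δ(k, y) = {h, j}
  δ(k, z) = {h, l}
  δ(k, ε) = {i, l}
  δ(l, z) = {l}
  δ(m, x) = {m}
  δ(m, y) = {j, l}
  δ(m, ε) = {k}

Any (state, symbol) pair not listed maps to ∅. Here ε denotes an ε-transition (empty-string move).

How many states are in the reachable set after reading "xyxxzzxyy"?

0

Start in {h}.
Read 'x': {h} → ∅.
The set is empty and remains empty for the remaining 8 symbols.
That set has 0 states.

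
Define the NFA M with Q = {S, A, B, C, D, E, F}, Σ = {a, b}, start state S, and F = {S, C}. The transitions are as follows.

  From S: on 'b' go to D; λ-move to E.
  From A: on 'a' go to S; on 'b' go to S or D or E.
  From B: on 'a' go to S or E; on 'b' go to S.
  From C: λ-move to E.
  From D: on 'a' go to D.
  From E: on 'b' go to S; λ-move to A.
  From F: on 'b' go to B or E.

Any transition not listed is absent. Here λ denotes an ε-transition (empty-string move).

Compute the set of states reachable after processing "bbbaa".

{S, A, D, E}

Start: ε-closure({S}) = {S, A, E}.
Read 'b': S→{D}, A→{S, D, E}, E→{S}; union {S, D, E}; ε-closure = {S, A, D, E}.
Read 'b': S→{D}, A→{S, D, E}, D→∅, E→{S}; union {S, D, E}; ε-closure = {S, A, D, E}.
Read 'b': S→{D}, A→{S, D, E}, D→∅, E→{S}; union {S, D, E}; ε-closure = {S, A, D, E}.
Read 'a': S→∅, A→{S}, D→{D}, E→∅; union {S, D}; ε-closure = {S, A, D, E}.
Read 'a': S→∅, A→{S}, D→{D}, E→∅; union {S, D}; ε-closure = {S, A, D, E}.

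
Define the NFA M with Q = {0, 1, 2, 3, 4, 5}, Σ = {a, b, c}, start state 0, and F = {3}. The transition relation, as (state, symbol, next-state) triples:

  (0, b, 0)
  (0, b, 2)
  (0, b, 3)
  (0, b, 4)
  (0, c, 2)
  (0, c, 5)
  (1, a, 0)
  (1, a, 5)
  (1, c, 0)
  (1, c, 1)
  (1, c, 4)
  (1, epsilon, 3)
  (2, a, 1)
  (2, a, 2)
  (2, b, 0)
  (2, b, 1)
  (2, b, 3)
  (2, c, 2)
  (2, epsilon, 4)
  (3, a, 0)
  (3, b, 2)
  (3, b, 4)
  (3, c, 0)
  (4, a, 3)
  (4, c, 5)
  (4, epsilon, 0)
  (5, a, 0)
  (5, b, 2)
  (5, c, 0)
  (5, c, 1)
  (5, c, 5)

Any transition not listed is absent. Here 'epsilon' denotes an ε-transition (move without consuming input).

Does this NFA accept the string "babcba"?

Yes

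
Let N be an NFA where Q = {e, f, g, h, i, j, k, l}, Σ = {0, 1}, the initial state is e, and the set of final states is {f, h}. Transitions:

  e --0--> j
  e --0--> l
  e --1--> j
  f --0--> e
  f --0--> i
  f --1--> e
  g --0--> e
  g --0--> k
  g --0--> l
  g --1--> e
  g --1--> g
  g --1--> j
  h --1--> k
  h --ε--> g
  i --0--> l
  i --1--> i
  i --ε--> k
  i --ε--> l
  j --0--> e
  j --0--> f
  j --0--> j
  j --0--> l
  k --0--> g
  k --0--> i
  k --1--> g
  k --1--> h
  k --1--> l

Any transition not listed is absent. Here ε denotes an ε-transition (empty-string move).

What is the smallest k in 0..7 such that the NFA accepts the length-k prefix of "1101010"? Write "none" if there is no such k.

Start in {e}.
Read '1': e→{j}; now {j}.
Read '1': j→∅; now ∅.
The set is empty and remains empty for the remaining 5 symbols.
No reachable set along the way intersects F.

none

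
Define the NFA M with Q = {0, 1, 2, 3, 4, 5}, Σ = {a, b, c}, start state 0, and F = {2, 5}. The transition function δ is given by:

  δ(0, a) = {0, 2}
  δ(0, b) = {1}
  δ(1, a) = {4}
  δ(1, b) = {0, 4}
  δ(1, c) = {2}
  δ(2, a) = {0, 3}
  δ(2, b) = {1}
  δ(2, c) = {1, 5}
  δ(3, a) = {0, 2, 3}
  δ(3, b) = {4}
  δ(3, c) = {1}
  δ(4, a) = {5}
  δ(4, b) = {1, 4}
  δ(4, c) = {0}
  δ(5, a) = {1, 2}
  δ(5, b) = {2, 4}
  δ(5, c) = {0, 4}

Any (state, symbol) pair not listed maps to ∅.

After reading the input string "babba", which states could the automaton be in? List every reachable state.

{0, 2, 4, 5}

Start in {0}.
Read 'b': 0→{1}; now {1}.
Read 'a': 1→{4}; now {4}.
Read 'b': 4→{1, 4}; now {1, 4}.
Read 'b': 1→{0, 4}, 4→{1, 4}; now {0, 1, 4}.
Read 'a': 0→{0, 2}, 1→{4}, 4→{5}; now {0, 2, 4, 5}.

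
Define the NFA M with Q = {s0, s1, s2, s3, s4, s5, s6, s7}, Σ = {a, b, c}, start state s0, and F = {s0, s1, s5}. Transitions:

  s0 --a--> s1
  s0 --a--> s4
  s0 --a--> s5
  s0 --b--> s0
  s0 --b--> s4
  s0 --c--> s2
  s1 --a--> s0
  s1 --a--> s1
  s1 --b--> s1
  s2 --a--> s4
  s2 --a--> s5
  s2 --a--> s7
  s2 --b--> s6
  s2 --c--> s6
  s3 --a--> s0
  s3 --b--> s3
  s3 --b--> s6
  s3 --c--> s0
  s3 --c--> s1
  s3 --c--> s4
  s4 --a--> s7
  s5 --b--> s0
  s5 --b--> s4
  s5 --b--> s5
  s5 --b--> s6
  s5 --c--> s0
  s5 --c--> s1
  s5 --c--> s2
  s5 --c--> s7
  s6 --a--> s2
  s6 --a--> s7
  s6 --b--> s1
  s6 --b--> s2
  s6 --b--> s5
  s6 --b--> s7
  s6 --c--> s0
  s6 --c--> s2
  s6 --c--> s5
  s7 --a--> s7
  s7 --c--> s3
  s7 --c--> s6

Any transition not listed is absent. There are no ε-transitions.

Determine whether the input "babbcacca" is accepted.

Yes

Start in {s0}.
Read 'b': s0→{s0, s4}; now {s0, s4}.
Read 'a': s0→{s1, s4, s5}, s4→{s7}; now {s1, s4, s5, s7}.
Read 'b': s1→{s1}, s4→∅, s5→{s0, s4, s5, s6}, s7→∅; now {s0, s1, s4, s5, s6}.
Read 'b': s0→{s0, s4}, s1→{s1}, s4→∅, s5→{s0, s4, s5, s6}, s6→{s1, s2, s5, s7}; now {s0, s1, s2, s4, s5, s6, s7}.
Read 'c': s0→{s2}, s1→∅, s2→{s6}, s4→∅, s5→{s0, s1, s2, s7}, s6→{s0, s2, s5}, s7→{s3, s6}; now {s0, s1, s2, s3, s5, s6, s7}.
Read 'a': s0→{s1, s4, s5}, s1→{s0, s1}, s2→{s4, s5, s7}, s3→{s0}, s5→∅, s6→{s2, s7}, s7→{s7}; now {s0, s1, s2, s4, s5, s7}.
Read 'c': s0→{s2}, s1→∅, s2→{s6}, s4→∅, s5→{s0, s1, s2, s7}, s7→{s3, s6}; now {s0, s1, s2, s3, s6, s7}.
Read 'c': s0→{s2}, s1→∅, s2→{s6}, s3→{s0, s1, s4}, s6→{s0, s2, s5}, s7→{s3, s6}; now {s0, s1, s2, s3, s4, s5, s6}.
Read 'a': s0→{s1, s4, s5}, s1→{s0, s1}, s2→{s4, s5, s7}, s3→{s0}, s4→{s7}, s5→∅, s6→{s2, s7}; now {s0, s1, s2, s4, s5, s7}.
The final set {s0, s1, s2, s4, s5, s7} contains the accepting states s0, s1, s5.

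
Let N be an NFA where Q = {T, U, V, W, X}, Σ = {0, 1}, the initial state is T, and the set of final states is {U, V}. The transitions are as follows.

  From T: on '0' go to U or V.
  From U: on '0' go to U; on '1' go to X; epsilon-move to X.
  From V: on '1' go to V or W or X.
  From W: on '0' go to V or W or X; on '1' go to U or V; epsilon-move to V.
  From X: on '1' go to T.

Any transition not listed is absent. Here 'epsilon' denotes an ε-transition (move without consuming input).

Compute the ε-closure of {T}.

Begin with {T}.
No ε-moves leave this set, so the closure equals the set itself.

{T}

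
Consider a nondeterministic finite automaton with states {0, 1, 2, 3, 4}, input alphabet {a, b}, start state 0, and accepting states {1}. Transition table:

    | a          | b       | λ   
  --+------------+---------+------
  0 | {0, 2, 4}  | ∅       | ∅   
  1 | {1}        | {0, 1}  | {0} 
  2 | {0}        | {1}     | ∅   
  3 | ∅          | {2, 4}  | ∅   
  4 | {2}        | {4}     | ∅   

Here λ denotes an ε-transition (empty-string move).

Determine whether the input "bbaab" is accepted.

Start in {0}.
Read 'b': {0} → ∅.
The set is empty and remains empty for the remaining 4 symbols.
The final set ∅ contains no accepting state.

No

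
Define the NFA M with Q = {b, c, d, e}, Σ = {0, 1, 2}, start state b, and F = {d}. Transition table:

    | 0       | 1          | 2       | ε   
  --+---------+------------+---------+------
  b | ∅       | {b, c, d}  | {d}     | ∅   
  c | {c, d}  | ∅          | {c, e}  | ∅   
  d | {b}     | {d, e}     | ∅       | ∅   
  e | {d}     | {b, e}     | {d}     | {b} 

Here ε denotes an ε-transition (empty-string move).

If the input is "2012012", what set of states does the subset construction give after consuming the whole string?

Start in {b}.
Read '2': b→{d}; now {d}.
Read '0': d→{b}; now {b}.
Read '1': b→{b, c, d}; now {b, c, d}.
Read '2': b→{d}, c→{c, e}, d→∅; union {c, d, e}; ε-closure = {b, c, d, e}.
Read '0': b→∅, c→{c, d}, d→{b}, e→{d}; now {b, c, d}.
Read '1': b→{b, c, d}, c→∅, d→{d, e}; now {b, c, d, e}.
Read '2': b→{d}, c→{c, e}, d→∅, e→{d}; union {c, d, e}; ε-closure = {b, c, d, e}.

{b, c, d, e}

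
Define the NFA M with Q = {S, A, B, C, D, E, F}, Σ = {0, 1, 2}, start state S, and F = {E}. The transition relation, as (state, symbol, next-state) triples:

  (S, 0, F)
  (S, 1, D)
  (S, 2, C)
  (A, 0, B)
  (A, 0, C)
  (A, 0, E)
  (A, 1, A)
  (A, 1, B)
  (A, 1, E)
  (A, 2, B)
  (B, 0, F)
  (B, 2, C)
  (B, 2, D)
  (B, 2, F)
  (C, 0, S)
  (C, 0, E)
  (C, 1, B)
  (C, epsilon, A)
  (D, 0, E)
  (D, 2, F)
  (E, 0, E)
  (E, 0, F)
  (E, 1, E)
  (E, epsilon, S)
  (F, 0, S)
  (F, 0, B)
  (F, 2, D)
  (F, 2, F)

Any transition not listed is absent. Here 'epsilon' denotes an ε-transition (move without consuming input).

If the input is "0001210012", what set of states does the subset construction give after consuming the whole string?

∅

Start in {S}.
Read '0': S→{F}; now {F}.
Read '0': F→{S, B}; now {S, B}.
Read '0': S→{F}, B→{F}; now {F}.
Read '1': F→∅; now ∅.
The set is empty and remains empty for the remaining 6 symbols.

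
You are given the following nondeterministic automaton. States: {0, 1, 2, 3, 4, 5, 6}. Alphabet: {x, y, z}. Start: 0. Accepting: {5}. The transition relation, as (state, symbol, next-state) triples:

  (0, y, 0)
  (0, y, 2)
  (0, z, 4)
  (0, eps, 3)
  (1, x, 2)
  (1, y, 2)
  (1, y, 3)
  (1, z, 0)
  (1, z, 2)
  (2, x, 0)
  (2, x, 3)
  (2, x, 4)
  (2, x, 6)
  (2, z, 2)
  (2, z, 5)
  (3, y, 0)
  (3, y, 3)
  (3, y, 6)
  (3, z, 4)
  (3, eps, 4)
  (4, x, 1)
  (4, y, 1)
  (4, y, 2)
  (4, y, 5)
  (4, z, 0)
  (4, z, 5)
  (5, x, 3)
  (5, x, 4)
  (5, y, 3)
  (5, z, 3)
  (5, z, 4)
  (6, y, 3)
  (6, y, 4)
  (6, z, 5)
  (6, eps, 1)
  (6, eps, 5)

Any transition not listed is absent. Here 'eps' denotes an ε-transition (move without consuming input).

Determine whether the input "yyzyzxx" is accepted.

No

Start: ε-closure({0}) = {0, 3, 4}.
Read 'y': 0→{0, 2}, 3→{0, 3, 6}, 4→{1, 2, 5}; union {0, 1, 2, 3, 5, 6}; ε-closure = {0, 1, 2, 3, 4, 5, 6}.
Read 'y': 0→{0, 2}, 1→{2, 3}, 2→∅, 3→{0, 3, 6}, 4→{1, 2, 5}, 5→{3}, 6→{3, 4}; now {0, 1, 2, 3, 4, 5, 6}.
Read 'z': 0→{4}, 1→{0, 2}, 2→{2, 5}, 3→{4}, 4→{0, 5}, 5→{3, 4}, 6→{5}; now {0, 2, 3, 4, 5}.
Read 'y': 0→{0, 2}, 2→∅, 3→{0, 3, 6}, 4→{1, 2, 5}, 5→{3}; union {0, 1, 2, 3, 5, 6}; ε-closure = {0, 1, 2, 3, 4, 5, 6}.
Read 'z': 0→{4}, 1→{0, 2}, 2→{2, 5}, 3→{4}, 4→{0, 5}, 5→{3, 4}, 6→{5}; now {0, 2, 3, 4, 5}.
Read 'x': 0→∅, 2→{0, 3, 4, 6}, 3→∅, 4→{1}, 5→{3, 4}; union {0, 1, 3, 4, 6}; ε-closure = {0, 1, 3, 4, 5, 6}.
Read 'x': 0→∅, 1→{2}, 3→∅, 4→{1}, 5→{3, 4}, 6→∅; now {1, 2, 3, 4}.
The final set {1, 2, 3, 4} contains no accepting state.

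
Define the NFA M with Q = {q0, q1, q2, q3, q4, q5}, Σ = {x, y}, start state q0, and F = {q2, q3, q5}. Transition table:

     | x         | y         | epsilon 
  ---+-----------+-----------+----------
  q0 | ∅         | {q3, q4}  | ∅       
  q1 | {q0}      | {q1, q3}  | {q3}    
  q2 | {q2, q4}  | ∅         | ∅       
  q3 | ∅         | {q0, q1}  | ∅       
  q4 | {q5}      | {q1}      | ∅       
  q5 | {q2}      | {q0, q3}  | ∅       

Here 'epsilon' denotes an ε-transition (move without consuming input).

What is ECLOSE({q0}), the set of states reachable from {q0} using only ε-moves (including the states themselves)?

{q0}

Begin with {q0}.
No ε-moves leave this set, so the closure equals the set itself.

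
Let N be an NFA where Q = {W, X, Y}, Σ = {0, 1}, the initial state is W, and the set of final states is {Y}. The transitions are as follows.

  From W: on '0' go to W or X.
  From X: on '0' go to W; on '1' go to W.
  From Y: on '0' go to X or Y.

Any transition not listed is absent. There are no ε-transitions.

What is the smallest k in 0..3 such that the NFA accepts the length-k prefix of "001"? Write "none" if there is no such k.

none

Start in {W}.
Read '0': {W} → {W, X}.
Read '0': {W, X} → {W, X}.
Read '1': {W, X} → {W}.
No reachable set along the way intersects F.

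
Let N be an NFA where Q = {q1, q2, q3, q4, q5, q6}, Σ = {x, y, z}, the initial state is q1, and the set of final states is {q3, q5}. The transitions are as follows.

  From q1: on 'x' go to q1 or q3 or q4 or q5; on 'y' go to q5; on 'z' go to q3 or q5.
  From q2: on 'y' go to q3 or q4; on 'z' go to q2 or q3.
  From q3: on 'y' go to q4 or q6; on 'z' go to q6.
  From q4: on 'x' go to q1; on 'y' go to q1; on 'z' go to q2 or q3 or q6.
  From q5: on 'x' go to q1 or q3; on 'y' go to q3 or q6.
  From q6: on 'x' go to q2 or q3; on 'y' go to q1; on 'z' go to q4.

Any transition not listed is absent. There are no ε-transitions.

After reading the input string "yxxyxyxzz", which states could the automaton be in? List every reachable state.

{q2, q3, q4, q6}

Start in {q1}.
Read 'y': q1→{q5}; now {q5}.
Read 'x': q5→{q1, q3}; now {q1, q3}.
Read 'x': q1→{q1, q3, q4, q5}, q3→∅; now {q1, q3, q4, q5}.
Read 'y': q1→{q5}, q3→{q4, q6}, q4→{q1}, q5→{q3, q6}; now {q1, q3, q4, q5, q6}.
Read 'x': q1→{q1, q3, q4, q5}, q3→∅, q4→{q1}, q5→{q1, q3}, q6→{q2, q3}; now {q1, q2, q3, q4, q5}.
Read 'y': q1→{q5}, q2→{q3, q4}, q3→{q4, q6}, q4→{q1}, q5→{q3, q6}; now {q1, q3, q4, q5, q6}.
Read 'x': q1→{q1, q3, q4, q5}, q3→∅, q4→{q1}, q5→{q1, q3}, q6→{q2, q3}; now {q1, q2, q3, q4, q5}.
Read 'z': q1→{q3, q5}, q2→{q2, q3}, q3→{q6}, q4→{q2, q3, q6}, q5→∅; now {q2, q3, q5, q6}.
Read 'z': q2→{q2, q3}, q3→{q6}, q5→∅, q6→{q4}; now {q2, q3, q4, q6}.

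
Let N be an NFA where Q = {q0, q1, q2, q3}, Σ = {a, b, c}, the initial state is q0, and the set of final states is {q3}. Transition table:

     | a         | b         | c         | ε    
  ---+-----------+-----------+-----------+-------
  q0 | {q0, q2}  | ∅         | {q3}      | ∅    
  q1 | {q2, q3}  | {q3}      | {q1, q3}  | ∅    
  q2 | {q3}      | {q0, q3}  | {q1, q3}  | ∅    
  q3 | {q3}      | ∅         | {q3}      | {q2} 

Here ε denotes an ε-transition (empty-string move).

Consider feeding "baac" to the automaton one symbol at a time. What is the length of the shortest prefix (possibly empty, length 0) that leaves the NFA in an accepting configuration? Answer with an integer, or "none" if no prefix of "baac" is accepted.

Start in {q0}.
Read 'b': {q0} → ∅.
The set is empty and remains empty for the remaining 3 symbols.
No reachable set along the way intersects F.

none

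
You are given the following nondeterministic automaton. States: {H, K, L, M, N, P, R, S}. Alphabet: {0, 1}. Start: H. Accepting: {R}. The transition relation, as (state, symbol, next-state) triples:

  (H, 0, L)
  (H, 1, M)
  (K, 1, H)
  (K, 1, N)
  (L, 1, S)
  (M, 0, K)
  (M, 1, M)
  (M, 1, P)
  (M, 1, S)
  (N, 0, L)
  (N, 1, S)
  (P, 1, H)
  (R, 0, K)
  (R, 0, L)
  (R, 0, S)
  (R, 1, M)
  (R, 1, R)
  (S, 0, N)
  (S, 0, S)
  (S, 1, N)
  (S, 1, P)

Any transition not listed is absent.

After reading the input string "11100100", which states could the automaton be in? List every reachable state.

{L, N, S}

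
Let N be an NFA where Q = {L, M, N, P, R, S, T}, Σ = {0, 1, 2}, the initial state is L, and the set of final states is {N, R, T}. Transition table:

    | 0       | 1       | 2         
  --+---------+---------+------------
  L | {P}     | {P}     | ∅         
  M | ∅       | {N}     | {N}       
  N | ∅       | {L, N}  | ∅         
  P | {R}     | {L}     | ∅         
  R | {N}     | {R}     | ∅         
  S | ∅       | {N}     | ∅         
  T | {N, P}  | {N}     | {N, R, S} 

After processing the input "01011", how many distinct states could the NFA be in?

1

Start in {L}.
Read '0': L→{P}; now {P}.
Read '1': P→{L}; now {L}.
Read '0': L→{P}; now {P}.
Read '1': P→{L}; now {L}.
Read '1': L→{P}; now {P}.
That set has 1 state.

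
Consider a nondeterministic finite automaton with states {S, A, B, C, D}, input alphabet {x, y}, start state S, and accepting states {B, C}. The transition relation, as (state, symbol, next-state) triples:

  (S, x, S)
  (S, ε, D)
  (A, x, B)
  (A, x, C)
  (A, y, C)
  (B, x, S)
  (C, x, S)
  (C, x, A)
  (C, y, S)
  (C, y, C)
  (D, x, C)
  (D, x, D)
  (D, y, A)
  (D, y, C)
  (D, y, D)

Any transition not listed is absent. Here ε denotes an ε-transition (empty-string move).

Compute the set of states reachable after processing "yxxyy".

Start: ε-closure({S}) = {S, D}.
Read 'y': {S, D} → {A, C, D}.
Read 'x': {A, C, D} → {S, A, B, C, D}.
Read 'x': {S, A, B, C, D} → {S, A, B, C, D}.
Read 'y': {S, A, B, C, D} → {S, A, C, D}.
Read 'y': {S, A, C, D} → {S, A, C, D}.

{S, A, C, D}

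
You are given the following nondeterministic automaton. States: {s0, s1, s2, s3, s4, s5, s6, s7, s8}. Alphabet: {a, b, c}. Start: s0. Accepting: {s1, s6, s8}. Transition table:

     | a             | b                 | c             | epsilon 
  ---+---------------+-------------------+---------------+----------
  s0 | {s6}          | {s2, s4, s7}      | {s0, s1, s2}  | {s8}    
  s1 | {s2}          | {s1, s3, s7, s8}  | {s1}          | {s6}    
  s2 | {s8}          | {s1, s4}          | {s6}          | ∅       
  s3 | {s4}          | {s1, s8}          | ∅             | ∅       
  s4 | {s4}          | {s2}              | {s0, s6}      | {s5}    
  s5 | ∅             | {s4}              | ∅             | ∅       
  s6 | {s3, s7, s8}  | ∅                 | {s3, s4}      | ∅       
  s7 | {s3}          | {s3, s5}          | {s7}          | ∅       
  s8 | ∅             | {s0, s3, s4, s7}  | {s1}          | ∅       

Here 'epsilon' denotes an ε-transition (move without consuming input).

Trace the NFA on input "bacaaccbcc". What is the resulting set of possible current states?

Start: ε-closure({s0}) = {s0, s8}.
Read 'b': s0→{s2, s4, s7}, s8→{s0, s3, s4, s7}; union {s0, s2, s3, s4, s7}; ε-closure = {s0, s2, s3, s4, s5, s7, s8}.
Read 'a': s0→{s6}, s2→{s8}, s3→{s4}, s4→{s4}, s5→∅, s7→{s3}, s8→∅; union {s3, s4, s6, s8}; ε-closure = {s3, s4, s5, s6, s8}.
Read 'c': s3→∅, s4→{s0, s6}, s5→∅, s6→{s3, s4}, s8→{s1}; union {s0, s1, s3, s4, s6}; ε-closure = {s0, s1, s3, s4, s5, s6, s8}.
Read 'a': s0→{s6}, s1→{s2}, s3→{s4}, s4→{s4}, s5→∅, s6→{s3, s7, s8}, s8→∅; union {s2, s3, s4, s6, s7, s8}; ε-closure = {s2, s3, s4, s5, s6, s7, s8}.
Read 'a': s2→{s8}, s3→{s4}, s4→{s4}, s5→∅, s6→{s3, s7, s8}, s7→{s3}, s8→∅; union {s3, s4, s7, s8}; ε-closure = {s3, s4, s5, s7, s8}.
Read 'c': s3→∅, s4→{s0, s6}, s5→∅, s7→{s7}, s8→{s1}; union {s0, s1, s6, s7}; ε-closure = {s0, s1, s6, s7, s8}.
Read 'c': s0→{s0, s1, s2}, s1→{s1}, s6→{s3, s4}, s7→{s7}, s8→{s1}; union {s0, s1, s2, s3, s4, s7}; ε-closure = {s0, s1, s2, s3, s4, s5, s6, s7, s8}.
Read 'b': s0→{s2, s4, s7}, s1→{s1, s3, s7, s8}, s2→{s1, s4}, s3→{s1, s8}, s4→{s2}, s5→{s4}, s6→∅, s7→{s3, s5}, s8→{s0, s3, s4, s7}; union {s0, s1, s2, s3, s4, s5, s7, s8}; ε-closure = {s0, s1, s2, s3, s4, s5, s6, s7, s8}.
Read 'c': s0→{s0, s1, s2}, s1→{s1}, s2→{s6}, s3→∅, s4→{s0, s6}, s5→∅, s6→{s3, s4}, s7→{s7}, s8→{s1}; union {s0, s1, s2, s3, s4, s6, s7}; ε-closure = {s0, s1, s2, s3, s4, s5, s6, s7, s8}.
Read 'c': s0→{s0, s1, s2}, s1→{s1}, s2→{s6}, s3→∅, s4→{s0, s6}, s5→∅, s6→{s3, s4}, s7→{s7}, s8→{s1}; union {s0, s1, s2, s3, s4, s6, s7}; ε-closure = {s0, s1, s2, s3, s4, s5, s6, s7, s8}.

{s0, s1, s2, s3, s4, s5, s6, s7, s8}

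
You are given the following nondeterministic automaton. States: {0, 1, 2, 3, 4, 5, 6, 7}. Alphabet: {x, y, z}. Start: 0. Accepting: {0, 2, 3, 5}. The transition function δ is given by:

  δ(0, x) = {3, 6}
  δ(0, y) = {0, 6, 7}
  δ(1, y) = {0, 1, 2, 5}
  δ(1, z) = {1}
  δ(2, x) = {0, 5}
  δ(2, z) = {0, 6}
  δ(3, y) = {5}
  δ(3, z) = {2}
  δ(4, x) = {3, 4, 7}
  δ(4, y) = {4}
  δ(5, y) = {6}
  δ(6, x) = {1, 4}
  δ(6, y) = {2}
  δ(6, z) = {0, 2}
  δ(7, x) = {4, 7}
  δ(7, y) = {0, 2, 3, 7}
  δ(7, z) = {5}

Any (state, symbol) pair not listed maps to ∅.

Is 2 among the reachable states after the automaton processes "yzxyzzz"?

Yes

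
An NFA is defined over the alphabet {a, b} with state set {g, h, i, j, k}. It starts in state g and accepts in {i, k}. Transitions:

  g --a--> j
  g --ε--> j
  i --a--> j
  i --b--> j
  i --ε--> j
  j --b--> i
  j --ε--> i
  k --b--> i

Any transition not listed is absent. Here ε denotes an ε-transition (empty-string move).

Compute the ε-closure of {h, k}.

{h, k}

Begin with {h, k}.
No ε-moves leave this set, so the closure equals the set itself.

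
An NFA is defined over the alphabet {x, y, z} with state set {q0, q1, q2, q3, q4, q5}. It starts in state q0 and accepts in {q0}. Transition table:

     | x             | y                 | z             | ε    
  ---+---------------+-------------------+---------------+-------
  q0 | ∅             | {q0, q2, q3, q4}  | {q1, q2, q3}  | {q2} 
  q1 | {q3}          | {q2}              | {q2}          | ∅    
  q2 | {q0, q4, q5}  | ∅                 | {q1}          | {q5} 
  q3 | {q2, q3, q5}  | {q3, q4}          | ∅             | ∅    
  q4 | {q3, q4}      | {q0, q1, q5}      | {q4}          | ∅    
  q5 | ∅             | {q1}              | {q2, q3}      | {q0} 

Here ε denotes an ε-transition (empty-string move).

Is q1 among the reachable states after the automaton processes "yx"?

No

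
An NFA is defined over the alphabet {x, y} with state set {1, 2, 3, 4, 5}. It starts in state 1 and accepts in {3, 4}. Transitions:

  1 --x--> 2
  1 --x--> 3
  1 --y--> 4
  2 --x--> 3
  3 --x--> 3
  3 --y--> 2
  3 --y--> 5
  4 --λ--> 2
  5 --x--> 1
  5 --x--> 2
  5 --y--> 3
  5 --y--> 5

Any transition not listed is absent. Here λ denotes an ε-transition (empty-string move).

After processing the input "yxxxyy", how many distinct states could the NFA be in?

Start in {1}.
Read 'y': 1→{4}; union {4}; ε-closure = {2, 4}.
Read 'x': 2→{3}, 4→∅; now {3}.
Read 'x': 3→{3}; now {3}.
Read 'x': 3→{3}; now {3}.
Read 'y': 3→{2, 5}; now {2, 5}.
Read 'y': 2→∅, 5→{3, 5}; now {3, 5}.
That set has 2 states.

2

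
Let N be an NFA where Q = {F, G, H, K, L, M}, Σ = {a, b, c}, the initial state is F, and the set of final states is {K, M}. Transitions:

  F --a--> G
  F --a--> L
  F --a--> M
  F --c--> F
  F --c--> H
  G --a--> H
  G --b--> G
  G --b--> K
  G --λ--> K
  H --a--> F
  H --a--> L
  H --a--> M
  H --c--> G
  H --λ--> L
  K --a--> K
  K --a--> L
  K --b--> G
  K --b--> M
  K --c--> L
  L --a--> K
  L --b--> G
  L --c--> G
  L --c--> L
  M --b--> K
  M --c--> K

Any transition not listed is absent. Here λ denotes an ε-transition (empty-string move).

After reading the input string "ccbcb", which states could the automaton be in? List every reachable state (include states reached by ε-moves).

Start in {F}.
Read 'c': F→{F, H}; union {F, H}; ε-closure = {F, H, L}.
Read 'c': F→{F, H}, H→{G}, L→{G, L}; union {F, G, H, L}; ε-closure = {F, G, H, K, L}.
Read 'b': F→∅, G→{G, K}, H→∅, K→{G, M}, L→{G}; now {G, K, M}.
Read 'c': G→∅, K→{L}, M→{K}; now {K, L}.
Read 'b': K→{G, M}, L→{G}; union {G, M}; ε-closure = {G, K, M}.

{G, K, M}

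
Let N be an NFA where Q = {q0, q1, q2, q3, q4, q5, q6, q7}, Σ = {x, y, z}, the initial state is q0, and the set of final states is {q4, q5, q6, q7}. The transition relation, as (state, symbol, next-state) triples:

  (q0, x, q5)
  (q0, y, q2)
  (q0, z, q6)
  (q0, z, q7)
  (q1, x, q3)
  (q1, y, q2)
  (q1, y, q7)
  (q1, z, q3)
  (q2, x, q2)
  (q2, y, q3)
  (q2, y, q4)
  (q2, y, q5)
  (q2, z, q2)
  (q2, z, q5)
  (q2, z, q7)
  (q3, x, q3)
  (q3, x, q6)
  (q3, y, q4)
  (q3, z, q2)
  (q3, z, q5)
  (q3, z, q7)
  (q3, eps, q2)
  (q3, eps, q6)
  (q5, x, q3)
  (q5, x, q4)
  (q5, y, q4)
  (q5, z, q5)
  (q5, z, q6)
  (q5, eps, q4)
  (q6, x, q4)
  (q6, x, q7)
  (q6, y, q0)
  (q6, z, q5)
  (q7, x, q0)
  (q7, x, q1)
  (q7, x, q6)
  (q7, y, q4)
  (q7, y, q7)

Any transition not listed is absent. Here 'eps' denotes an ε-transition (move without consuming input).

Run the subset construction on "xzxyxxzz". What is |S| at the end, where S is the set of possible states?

Start in {q0}.
Read 'x': q0→{q5}; union {q5}; ε-closure = {q4, q5}.
Read 'z': q4→∅, q5→{q5, q6}; union {q5, q6}; ε-closure = {q4, q5, q6}.
Read 'x': q4→∅, q5→{q3, q4}, q6→{q4, q7}; union {q3, q4, q7}; ε-closure = {q2, q3, q4, q6, q7}.
Read 'y': q2→{q3, q4, q5}, q3→{q4}, q4→∅, q6→{q0}, q7→{q4, q7}; union {q0, q3, q4, q5, q7}; ε-closure = {q0, q2, q3, q4, q5, q6, q7}.
Read 'x': q0→{q5}, q2→{q2}, q3→{q3, q6}, q4→∅, q5→{q3, q4}, q6→{q4, q7}, q7→{q0, q1, q6}; now {q0, q1, q2, q3, q4, q5, q6, q7}.
Read 'x': q0→{q5}, q1→{q3}, q2→{q2}, q3→{q3, q6}, q4→∅, q5→{q3, q4}, q6→{q4, q7}, q7→{q0, q1, q6}; now {q0, q1, q2, q3, q4, q5, q6, q7}.
Read 'z': q0→{q6, q7}, q1→{q3}, q2→{q2, q5, q7}, q3→{q2, q5, q7}, q4→∅, q5→{q5, q6}, q6→{q5}, q7→∅; union {q2, q3, q5, q6, q7}; ε-closure = {q2, q3, q4, q5, q6, q7}.
Read 'z': q2→{q2, q5, q7}, q3→{q2, q5, q7}, q4→∅, q5→{q5, q6}, q6→{q5}, q7→∅; union {q2, q5, q6, q7}; ε-closure = {q2, q4, q5, q6, q7}.
That set has 5 states.

5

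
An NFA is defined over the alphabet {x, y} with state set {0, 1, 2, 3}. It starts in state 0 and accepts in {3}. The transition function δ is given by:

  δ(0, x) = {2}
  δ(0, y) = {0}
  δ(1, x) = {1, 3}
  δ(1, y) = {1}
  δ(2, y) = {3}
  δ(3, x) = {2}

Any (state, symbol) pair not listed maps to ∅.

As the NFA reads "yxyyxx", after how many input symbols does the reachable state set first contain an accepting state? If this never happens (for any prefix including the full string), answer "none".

3

Start in {0}.
Read 'y': 0→{0}; now {0}.
Read 'x': 0→{2}; now {2}.
Read 'y': 2→{3}; now {3}.
None of the earlier sets intersect F, but {3} does.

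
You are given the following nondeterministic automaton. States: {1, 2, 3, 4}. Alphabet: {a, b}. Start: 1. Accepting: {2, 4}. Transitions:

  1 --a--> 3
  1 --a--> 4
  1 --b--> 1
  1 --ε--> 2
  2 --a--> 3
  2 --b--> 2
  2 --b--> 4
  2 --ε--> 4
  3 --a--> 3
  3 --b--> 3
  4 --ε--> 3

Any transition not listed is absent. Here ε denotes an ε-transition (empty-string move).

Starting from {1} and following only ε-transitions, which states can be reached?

Begin with {1}.
ε-move 1 → 2; add 2.
ε-move 2 → 4; add 4.
ε-move 4 → 3; add 3.

{1, 2, 3, 4}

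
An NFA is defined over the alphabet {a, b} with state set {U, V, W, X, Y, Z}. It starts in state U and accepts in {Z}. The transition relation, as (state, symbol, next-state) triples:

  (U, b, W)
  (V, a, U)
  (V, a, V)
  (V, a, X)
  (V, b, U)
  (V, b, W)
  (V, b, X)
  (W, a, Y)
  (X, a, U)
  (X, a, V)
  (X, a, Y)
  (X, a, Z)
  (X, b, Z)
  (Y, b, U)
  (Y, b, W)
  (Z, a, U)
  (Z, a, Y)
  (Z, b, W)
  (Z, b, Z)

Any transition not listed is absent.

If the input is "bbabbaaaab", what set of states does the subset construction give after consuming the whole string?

Start in {U}.
Read 'b': U→{W}; now {W}.
Read 'b': W→∅; now ∅.
The set is empty and remains empty for the remaining 8 symbols.

∅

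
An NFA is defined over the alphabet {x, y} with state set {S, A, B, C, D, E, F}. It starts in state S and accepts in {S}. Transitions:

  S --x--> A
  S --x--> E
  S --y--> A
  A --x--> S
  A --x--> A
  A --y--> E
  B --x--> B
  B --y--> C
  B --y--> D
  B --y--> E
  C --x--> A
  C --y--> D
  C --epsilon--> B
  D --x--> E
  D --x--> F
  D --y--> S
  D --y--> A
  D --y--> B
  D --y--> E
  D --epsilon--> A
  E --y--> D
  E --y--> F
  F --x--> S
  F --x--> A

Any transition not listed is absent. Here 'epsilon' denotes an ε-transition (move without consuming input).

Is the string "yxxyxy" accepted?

No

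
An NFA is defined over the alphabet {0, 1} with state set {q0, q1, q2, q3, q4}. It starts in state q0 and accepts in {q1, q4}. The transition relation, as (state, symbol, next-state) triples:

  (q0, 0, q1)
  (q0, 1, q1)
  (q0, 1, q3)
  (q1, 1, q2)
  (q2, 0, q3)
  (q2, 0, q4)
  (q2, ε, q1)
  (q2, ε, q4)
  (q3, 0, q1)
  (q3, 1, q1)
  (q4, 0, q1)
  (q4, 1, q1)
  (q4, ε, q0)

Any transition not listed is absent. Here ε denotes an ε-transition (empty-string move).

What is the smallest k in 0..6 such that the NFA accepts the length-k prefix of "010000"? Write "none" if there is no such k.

1

Start in {q0}.
Read '0': {q0} → {q1}.
None of the earlier sets intersect F, but {q1} does.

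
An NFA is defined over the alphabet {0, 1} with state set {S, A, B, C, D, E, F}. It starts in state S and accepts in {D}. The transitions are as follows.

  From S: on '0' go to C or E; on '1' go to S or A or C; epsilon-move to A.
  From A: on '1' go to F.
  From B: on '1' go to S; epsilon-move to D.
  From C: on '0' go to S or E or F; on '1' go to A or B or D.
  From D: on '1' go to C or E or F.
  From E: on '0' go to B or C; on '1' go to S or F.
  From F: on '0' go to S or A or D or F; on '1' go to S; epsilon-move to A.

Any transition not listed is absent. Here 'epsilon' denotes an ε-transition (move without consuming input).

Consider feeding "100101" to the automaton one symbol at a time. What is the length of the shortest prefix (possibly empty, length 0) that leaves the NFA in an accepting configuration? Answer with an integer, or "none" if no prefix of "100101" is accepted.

Start: ε-closure({S}) = {S, A}.
Read '1': {S, A} → {S, A, C, F}.
Read '0': {S, A, C, F} → {S, A, C, D, E, F}.
None of the earlier sets intersect F, but {S, A, C, D, E, F} does.

2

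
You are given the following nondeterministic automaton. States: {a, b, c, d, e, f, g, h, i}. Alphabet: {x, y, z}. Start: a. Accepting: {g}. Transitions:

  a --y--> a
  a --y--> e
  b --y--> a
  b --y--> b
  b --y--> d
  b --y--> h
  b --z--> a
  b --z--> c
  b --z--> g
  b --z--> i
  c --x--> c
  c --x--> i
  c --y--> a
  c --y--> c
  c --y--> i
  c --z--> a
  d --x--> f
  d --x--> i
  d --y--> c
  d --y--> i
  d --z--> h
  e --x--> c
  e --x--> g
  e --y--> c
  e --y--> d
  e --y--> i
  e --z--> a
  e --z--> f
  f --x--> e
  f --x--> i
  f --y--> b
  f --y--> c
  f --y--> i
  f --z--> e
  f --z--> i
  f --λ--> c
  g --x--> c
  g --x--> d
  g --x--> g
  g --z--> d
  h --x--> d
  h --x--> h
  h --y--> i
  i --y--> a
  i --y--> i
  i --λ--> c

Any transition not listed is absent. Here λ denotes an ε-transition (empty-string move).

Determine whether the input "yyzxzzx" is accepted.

Yes

Start in {a}.
Read 'y': {a} → {a, e}.
Read 'y': {a, e} → {a, c, d, e, i}.
Read 'z': {a, c, d, e, i} → {a, c, f, h}.
Read 'x': {a, c, f, h} → {c, d, e, h, i}.
Read 'z': {c, d, e, h, i} → {a, c, f, h}.
Read 'z': {a, c, f, h} → {a, c, e, i}.
Read 'x': {a, c, e, i} → {c, g, i}.
The final set {c, g, i} contains the accepting state g.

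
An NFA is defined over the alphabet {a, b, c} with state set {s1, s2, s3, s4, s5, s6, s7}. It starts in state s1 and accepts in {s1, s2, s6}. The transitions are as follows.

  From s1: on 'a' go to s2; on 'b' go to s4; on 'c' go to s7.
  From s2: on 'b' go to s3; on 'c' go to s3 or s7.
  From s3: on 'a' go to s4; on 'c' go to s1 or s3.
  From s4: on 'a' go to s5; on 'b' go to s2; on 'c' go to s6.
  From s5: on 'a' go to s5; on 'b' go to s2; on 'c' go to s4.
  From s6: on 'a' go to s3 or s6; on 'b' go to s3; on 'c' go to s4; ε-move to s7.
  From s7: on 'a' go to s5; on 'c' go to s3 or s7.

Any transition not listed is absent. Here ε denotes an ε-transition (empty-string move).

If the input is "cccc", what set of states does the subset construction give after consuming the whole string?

Start in {s1}.
Read 'c': {s1} → {s7}.
Read 'c': {s7} → {s3, s7}.
Read 'c': {s3, s7} → {s1, s3, s7}.
Read 'c': {s1, s3, s7} → {s1, s3, s7}.

{s1, s3, s7}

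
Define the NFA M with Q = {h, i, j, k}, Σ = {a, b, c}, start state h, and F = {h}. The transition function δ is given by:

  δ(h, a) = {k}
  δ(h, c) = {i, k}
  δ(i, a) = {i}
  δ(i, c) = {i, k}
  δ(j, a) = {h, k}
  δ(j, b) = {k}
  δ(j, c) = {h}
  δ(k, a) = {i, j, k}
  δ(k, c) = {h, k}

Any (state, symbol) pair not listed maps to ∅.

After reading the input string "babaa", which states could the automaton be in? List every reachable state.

∅

Start in {h}.
Read 'b': h→∅; now ∅.
The set is empty and remains empty for the remaining 4 symbols.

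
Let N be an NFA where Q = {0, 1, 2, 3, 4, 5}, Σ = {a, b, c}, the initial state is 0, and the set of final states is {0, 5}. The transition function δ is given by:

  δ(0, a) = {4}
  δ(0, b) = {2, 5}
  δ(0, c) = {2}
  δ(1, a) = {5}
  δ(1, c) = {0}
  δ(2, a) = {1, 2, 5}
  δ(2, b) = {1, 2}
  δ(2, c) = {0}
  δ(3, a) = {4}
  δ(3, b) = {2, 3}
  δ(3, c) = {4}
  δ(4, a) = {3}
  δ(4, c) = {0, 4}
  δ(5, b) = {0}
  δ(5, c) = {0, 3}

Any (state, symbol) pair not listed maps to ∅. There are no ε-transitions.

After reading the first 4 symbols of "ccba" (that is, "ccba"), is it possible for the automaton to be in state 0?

Start in {0}.
Read 'c': 0→{2}; now {2}.
Read 'c': 2→{0}; now {0}.
Read 'b': 0→{2, 5}; now {2, 5}.
Read 'a': 2→{1, 2, 5}, 5→∅; now {1, 2, 5}.
State 0 is not in {1, 2, 5}.

No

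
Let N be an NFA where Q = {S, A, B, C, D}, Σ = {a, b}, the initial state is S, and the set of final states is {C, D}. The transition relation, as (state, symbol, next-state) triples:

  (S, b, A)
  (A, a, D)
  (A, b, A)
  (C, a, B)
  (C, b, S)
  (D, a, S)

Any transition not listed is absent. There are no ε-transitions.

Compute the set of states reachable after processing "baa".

Start in {S}.
Read 'b': {S} → {A}.
Read 'a': {A} → {D}.
Read 'a': {D} → {S}.

{S}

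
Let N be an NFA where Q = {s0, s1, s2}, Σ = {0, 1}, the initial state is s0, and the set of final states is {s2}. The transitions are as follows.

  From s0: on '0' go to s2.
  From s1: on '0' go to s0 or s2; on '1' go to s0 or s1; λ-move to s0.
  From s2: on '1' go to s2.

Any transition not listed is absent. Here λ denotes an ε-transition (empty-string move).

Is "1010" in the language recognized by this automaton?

Start in {s0}.
Read '1': {s0} → ∅.
The set is empty and remains empty for the remaining 3 symbols.
The final set ∅ contains no accepting state.

No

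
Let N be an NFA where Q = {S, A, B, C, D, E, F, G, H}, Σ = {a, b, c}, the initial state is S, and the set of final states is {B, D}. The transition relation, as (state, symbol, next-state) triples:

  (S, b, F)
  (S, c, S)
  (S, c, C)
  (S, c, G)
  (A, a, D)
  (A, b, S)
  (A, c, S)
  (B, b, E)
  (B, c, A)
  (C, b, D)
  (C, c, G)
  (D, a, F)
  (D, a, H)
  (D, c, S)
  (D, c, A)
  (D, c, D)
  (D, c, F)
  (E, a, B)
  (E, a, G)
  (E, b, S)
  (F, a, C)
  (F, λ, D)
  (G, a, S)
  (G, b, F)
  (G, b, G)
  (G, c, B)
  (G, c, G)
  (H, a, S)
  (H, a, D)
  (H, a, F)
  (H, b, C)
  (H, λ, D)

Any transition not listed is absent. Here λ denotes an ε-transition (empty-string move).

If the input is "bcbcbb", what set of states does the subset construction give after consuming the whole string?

Start in {S}.
Read 'b': S→{F}; union {F}; ε-closure = {D, F}.
Read 'c': D→{S, A, D, F}, F→∅; now {S, A, D, F}.
Read 'b': S→{F}, A→{S}, D→∅, F→∅; union {S, F}; ε-closure = {S, D, F}.
Read 'c': S→{S, C, G}, D→{S, A, D, F}, F→∅; now {S, A, C, D, F, G}.
Read 'b': S→{F}, A→{S}, C→{D}, D→∅, F→∅, G→{F, G}; now {S, D, F, G}.
Read 'b': S→{F}, D→∅, F→∅, G→{F, G}; union {F, G}; ε-closure = {D, F, G}.

{D, F, G}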